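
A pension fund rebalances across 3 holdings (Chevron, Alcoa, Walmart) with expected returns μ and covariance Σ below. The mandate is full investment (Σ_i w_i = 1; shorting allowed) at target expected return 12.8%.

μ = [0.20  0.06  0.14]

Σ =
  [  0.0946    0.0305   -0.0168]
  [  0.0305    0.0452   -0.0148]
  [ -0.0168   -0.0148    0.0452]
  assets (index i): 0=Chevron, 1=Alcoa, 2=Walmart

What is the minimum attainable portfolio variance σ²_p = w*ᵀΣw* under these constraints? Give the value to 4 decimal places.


0.0150

u=Σ⁻¹μ = [2.5589  1.0376  4.3882]
v=Σ⁻¹𝟙 = [7.5388  28.2245  34.1676]
a=μᵀu=1.188388  b=𝟙ᵀu=7.984684  c=𝟙ᵀv=69.930839  D=ac−b²=19.349816
λ₁=(c·0.128−b)/D = (69.930839·0.128−7.984684)/19.349816 = 0.049947
λ₂=(a−b·0.128)/D = (1.188388−7.984684·0.128)/19.349816 = 0.008597
w* = 0.049947·u + 0.008597·v:
  w_0 = 0.049947·2.5589 + 0.008597·7.5388 = 0.1926  (Chevron)
  w_1 = 0.049947·1.0376 + 0.008597·28.2245 = 0.2945  (Alcoa)
  w_2 = 0.049947·4.3882 + 0.008597·34.1676 = 0.5129  (Walmart)
Σw_i=1.0000  μᵀw=0.1280
σ²=wᵀΣw=λ₁·μ_p+λ₂ = 0.049947·0.128 + 0.008597 = 0.014990 ≈ 0.0150


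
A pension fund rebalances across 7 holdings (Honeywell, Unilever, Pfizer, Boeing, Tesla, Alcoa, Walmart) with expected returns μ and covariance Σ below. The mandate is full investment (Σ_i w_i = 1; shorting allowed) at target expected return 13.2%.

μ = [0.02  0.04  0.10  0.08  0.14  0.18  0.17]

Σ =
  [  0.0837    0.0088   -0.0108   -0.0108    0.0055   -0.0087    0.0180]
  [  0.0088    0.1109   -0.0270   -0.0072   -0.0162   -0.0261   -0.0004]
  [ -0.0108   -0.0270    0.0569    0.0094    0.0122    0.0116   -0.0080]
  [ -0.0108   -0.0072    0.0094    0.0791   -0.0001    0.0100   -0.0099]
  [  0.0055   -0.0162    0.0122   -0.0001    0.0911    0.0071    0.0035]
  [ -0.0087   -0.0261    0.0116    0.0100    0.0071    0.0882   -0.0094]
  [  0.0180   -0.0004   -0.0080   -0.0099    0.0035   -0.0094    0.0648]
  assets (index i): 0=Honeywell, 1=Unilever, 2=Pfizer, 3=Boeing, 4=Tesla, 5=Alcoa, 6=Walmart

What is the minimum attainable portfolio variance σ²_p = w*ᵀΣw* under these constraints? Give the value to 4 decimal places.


0.0114

g=Σ⁻¹μ = [-0.0921  1.7041  2.0937  1.0230  1.2500  2.4016  3.3552]
h=Σ⁻¹𝟙 = [11.6817  19.8373  24.7634  13.6226  8.6006  14.9072  19.1460]
a=μᵀg=1.535205  b=𝟙ᵀg=11.735463  c=𝟙ᵀh=112.558785  D=ac−b²=35.079756
λ₁=(c·0.132−b)/D = (112.558785·0.132−11.735463)/35.079756 = 0.089006
λ₂=(a−b·0.132)/D = (1.535205−11.735463·0.132)/35.079756 = -0.000396
w* = 0.089006·g + -0.000396·h:
  w_0 = 0.089006·-0.0921 + -0.000396·11.6817 = -0.0128  (Honeywell)
  w_1 = 0.089006·1.7041 + -0.000396·19.8373 = 0.1438  (Unilever)
  w_2 = 0.089006·2.0937 + -0.000396·24.7634 = 0.1766  (Pfizer)
  w_3 = 0.089006·1.0230 + -0.000396·13.6226 = 0.0857  (Boeing)
  w_4 = 0.089006·1.2500 + -0.000396·8.6006 = 0.1079  (Tesla)
  w_5 = 0.089006·2.4016 + -0.000396·14.9072 = 0.2079  (Alcoa)
  w_6 = 0.089006·3.3552 + -0.000396·19.1460 = 0.2911  (Walmart)
Σw_i=1.0000  μᵀw=0.1320
σ²=wᵀΣw=λ₁·μ_p+λ₂ = 0.089006·0.132 + -0.000396 = 0.011353 ≈ 0.0114


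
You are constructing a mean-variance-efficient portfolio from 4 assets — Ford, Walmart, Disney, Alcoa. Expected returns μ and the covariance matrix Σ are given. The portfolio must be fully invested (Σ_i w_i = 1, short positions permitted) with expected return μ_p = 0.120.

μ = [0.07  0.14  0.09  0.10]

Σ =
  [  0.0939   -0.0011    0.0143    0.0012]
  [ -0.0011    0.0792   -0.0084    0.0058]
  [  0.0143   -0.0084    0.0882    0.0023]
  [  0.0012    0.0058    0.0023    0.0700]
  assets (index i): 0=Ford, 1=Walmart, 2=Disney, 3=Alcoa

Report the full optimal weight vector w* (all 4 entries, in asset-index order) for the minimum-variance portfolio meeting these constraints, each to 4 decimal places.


g=Σ⁻¹μ = [0.5887  1.7983  1.0640  1.2345]
h=Σ⁻¹𝟙 = [8.9971  12.9646  10.7826  12.7030]
a=μᵀg=0.512187  b=𝟙ᵀg=4.685569  c=𝟙ᵀh=45.447253  D=ac−b²=1.322928
λ₁=(c·0.120−b)/D = (45.447253·0.120−4.685569)/1.322928 = 0.580607
λ₂=(a−b·0.120)/D = (0.512187−4.685569·0.120)/1.322928 = -0.037857
w* = 0.580607·g + -0.037857·h:
  w_0 = 0.580607·0.5887 + -0.037857·8.9971 = 0.0012  (Ford)
  w_1 = 0.580607·1.7983 + -0.037857·12.9646 = 0.5533  (Walmart)
  w_2 = 0.580607·1.0640 + -0.037857·10.7826 = 0.2096  (Disney)
  w_3 = 0.580607·1.2345 + -0.037857·12.7030 = 0.2359  (Alcoa)
Σw_i=1.0000  μᵀw=0.1200
σ²=wᵀΣw=λ₁·μ_p+λ₂ = 0.580607·0.120 + -0.037857 = 0.031816 ≈ 0.0318

0.0012  0.5533  0.2096  0.2359


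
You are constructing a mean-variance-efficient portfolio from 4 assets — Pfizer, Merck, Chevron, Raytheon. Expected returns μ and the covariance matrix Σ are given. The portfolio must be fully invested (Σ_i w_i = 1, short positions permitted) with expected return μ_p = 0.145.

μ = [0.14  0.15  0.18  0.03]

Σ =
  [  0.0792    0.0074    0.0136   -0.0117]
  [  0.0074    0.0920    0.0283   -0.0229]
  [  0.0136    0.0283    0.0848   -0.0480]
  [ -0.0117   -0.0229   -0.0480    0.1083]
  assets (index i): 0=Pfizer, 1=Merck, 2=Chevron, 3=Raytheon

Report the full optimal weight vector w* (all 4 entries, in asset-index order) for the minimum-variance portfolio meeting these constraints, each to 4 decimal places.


0.2440  0.1908  0.4351  0.1301

u=Σ⁻¹μ = [1.4923  1.1876  2.5058  1.8000]
v=Σ⁻¹𝟙 = [11.6268  9.3907  18.4954  20.6728]
a=μᵀu=0.892114  b=𝟙ᵀu=6.985719  c=𝟙ᵀv=60.185717  D=ac−b²=4.892231
λ₁=(c·0.145−b)/D = (60.185717·0.145−6.985719)/4.892231 = 0.355913
λ₂=(a−b·0.145)/D = (0.892114−6.985719·0.145)/4.892231 = -0.024695
w* = 0.355913·u + -0.024695·v:
  w_0 = 0.355913·1.4923 + -0.024695·11.6268 = 0.2440  (Pfizer)
  w_1 = 0.355913·1.1876 + -0.024695·9.3907 = 0.1908  (Merck)
  w_2 = 0.355913·2.5058 + -0.024695·18.4954 = 0.4351  (Chevron)
  w_3 = 0.355913·1.8000 + -0.024695·20.6728 = 0.1301  (Raytheon)
Σw_i=1.0000  μᵀw=0.1450
σ²=wᵀΣw=λ₁·μ_p+λ₂ = 0.355913·0.145 + -0.024695 = 0.026912 ≈ 0.0269


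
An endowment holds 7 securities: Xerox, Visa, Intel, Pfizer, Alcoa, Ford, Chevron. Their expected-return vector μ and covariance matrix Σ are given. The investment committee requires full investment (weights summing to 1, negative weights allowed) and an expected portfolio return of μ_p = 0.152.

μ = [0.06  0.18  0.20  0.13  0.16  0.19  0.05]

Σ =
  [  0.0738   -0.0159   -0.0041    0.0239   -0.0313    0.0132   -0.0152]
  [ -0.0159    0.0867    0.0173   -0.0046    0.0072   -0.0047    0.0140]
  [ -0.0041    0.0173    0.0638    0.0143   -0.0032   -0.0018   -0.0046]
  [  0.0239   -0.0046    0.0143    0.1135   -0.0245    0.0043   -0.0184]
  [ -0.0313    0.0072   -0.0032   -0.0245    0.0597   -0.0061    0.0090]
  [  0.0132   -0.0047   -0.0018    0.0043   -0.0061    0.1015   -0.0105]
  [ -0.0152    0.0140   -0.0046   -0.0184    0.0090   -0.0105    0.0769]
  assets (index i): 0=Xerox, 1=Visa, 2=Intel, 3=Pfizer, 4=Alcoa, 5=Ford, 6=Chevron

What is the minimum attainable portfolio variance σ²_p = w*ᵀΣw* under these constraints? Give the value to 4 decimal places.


0.0097

u=Σ⁻¹μ = [2.7360  1.6015  2.9386  1.3817  4.6782  1.9818  1.1289]
v=Σ⁻¹𝟙 = [29.4886  9.0802  15.9764  11.0161  34.8096  10.2180  18.0922]
a=μᵀu=2.401267  b=𝟙ᵀu=16.446685  c=𝟙ᵀv=128.681109  D=ac−b²=38.504276
λ₁=(c·0.152−b)/D = (128.681109·0.152−16.446685)/38.504276 = 0.080844
λ₂=(a−b·0.152)/D = (2.401267−16.446685·0.152)/38.504276 = -0.002562
w* = 0.080844·u + -0.002562·v:
  w_0 = 0.080844·2.7360 + -0.002562·29.4886 = 0.1457  (Xerox)
  w_1 = 0.080844·1.6015 + -0.002562·9.0802 = 0.1062  (Visa)
  w_2 = 0.080844·2.9386 + -0.002562·15.9764 = 0.1966  (Intel)
  w_3 = 0.080844·1.3817 + -0.002562·11.0161 = 0.0835  (Pfizer)
  w_4 = 0.080844·4.6782 + -0.002562·34.8096 = 0.2890  (Alcoa)
  w_5 = 0.080844·1.9818 + -0.002562·10.2180 = 0.1340  (Ford)
  w_6 = 0.080844·1.1289 + -0.002562·18.0922 = 0.0449  (Chevron)
Σw_i=1.0000  μᵀw=0.1520
σ²=wᵀΣw=λ₁·μ_p+λ₂ = 0.080844·0.152 + -0.002562 = 0.009727 ≈ 0.0097


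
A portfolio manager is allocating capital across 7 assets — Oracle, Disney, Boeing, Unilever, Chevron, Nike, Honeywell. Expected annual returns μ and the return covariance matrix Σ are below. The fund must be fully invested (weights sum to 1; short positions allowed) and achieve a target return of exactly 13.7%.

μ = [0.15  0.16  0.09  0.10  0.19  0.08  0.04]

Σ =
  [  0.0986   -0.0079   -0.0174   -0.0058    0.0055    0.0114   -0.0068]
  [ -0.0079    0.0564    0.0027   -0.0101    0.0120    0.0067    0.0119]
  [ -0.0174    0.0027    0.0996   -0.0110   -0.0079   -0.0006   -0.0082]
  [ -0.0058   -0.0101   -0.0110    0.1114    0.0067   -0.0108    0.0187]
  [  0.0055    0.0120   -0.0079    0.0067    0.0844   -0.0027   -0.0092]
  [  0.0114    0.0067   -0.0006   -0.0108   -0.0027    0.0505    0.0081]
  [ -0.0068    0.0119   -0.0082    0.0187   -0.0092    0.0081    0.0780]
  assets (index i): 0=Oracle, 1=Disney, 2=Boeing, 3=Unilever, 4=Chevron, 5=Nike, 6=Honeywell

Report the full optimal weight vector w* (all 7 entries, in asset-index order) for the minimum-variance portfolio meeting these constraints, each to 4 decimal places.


p=Σ⁻¹μ = [1.8505  2.6985  1.4716  1.3574  1.8350  1.1846  0.1852]
q=Σ⁻¹𝟙 = [12.7822  14.4359  14.9809  11.6866  11.0691  16.6533  10.0818]
a=μᵀp=1.428335  b=𝟙ᵀp=10.582679  c=𝟙ᵀq=91.689767  D=ac−b²=18.970576
λ₁=(c·0.137−b)/D = (91.689767·0.137−10.582679)/18.970576 = 0.104310
λ₂=(a−b·0.137)/D = (1.428335−10.582679·0.137)/18.970576 = -0.001133
w* = 0.104310·p + -0.001133·q:
  w_0 = 0.104310·1.8505 + -0.001133·12.7822 = 0.1785  (Oracle)
  w_1 = 0.104310·2.6985 + -0.001133·14.4359 = 0.2651  (Disney)
  w_2 = 0.104310·1.4716 + -0.001133·14.9809 = 0.1365  (Boeing)
  w_3 = 0.104310·1.3574 + -0.001133·11.6866 = 0.1283  (Unilever)
  w_4 = 0.104310·1.8350 + -0.001133·11.0691 = 0.1789  (Chevron)
  w_5 = 0.104310·1.1846 + -0.001133·16.6533 = 0.1047  (Nike)
  w_6 = 0.104310·0.1852 + -0.001133·10.0818 = 0.0079  (Honeywell)
Σw_i=1.0000  μᵀw=0.1370
σ²=wᵀΣw=λ₁·μ_p+λ₂ = 0.104310·0.137 + -0.001133 = 0.013158 ≈ 0.0132

0.1785  0.2651  0.1365  0.1283  0.1789  0.1047  0.0079


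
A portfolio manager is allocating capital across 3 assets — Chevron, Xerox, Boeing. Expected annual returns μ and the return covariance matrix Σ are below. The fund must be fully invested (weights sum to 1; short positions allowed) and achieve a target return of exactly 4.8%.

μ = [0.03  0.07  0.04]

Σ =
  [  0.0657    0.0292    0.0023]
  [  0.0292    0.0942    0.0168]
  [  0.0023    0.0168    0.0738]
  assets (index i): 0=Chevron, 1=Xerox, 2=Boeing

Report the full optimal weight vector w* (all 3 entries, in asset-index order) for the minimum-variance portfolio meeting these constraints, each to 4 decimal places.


g=Σ⁻¹μ = [0.1668  0.6209  0.3955]
h=Σ⁻¹𝟙 = [12.8034  4.4835  12.1305]
a=μᵀg=0.064284  b=𝟙ᵀg=1.183168  c=𝟙ᵀh=29.417371  D=ac−b²=0.491176
λ₁=(c·0.048−b)/D = (29.417371·0.048−1.183168)/0.491176 = 0.465956
λ₂=(a−b·0.048)/D = (0.064284−1.183168·0.048)/0.491176 = 0.015253
w* = 0.465956·g + 0.015253·h:
  w_0 = 0.465956·0.1668 + 0.015253·12.8034 = 0.2730  (Chevron)
  w_1 = 0.465956·0.6209 + 0.015253·4.4835 = 0.3577  (Xerox)
  w_2 = 0.465956·0.3955 + 0.015253·12.1305 = 0.3693  (Boeing)
Σw_i=1.0000  μᵀw=0.0480
σ²=wᵀΣw=λ₁·μ_p+λ₂ = 0.465956·0.048 + 0.015253 = 0.037619 ≈ 0.0376

0.2730  0.3577  0.3693


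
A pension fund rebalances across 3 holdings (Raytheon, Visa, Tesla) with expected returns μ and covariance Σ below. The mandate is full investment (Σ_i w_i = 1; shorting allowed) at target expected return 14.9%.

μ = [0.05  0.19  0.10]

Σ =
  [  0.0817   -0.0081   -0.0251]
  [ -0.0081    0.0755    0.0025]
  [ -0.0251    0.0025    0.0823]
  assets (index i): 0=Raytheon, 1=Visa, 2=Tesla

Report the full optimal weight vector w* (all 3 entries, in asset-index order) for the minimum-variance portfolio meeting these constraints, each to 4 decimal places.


0.1432  0.6240  0.2329

g=Σ⁻¹μ = [1.3458  2.6097  1.5462]
h=Σ⁻¹𝟙 = [19.0821  14.7120  17.5235]
a=μᵀg=0.717761  b=𝟙ᵀg=5.501730  c=𝟙ᵀh=51.317535  D=ac−b²=6.564693
λ₁=(c·0.149−b)/D = (51.317535·0.149−5.501730)/6.564693 = 0.326684
λ₂=(a−b·0.149)/D = (0.717761−5.501730·0.149)/6.564693 = -0.015537
w* = 0.326684·g + -0.015537·h:
  w_0 = 0.326684·1.3458 + -0.015537·19.0821 = 0.1432  (Raytheon)
  w_1 = 0.326684·2.6097 + -0.015537·14.7120 = 0.6240  (Visa)
  w_2 = 0.326684·1.5462 + -0.015537·17.5235 = 0.2329  (Tesla)
Σw_i=1.0000  μᵀw=0.1490
σ²=wᵀΣw=λ₁·μ_p+λ₂ = 0.326684·0.149 + -0.015537 = 0.033139 ≈ 0.0331


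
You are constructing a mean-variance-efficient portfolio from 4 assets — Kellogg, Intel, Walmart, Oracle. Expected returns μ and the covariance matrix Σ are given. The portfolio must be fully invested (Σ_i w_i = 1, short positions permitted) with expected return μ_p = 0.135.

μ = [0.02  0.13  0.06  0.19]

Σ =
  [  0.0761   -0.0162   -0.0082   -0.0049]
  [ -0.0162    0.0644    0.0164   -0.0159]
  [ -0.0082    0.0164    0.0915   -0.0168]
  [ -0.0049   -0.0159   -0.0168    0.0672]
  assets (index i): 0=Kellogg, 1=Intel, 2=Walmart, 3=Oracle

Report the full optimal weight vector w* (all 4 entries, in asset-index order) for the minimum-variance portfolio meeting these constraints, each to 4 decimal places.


0.1292  0.3388  0.0977  0.4343

g=Σ⁻¹μ = [1.2634  3.0558  0.9329  3.8757]
h=Σ⁻¹𝟙 = [21.2591  23.7683  13.2308  25.3625]
a=μᵀg=1.214882  b=𝟙ᵀg=9.127782  c=𝟙ᵀh=83.620621  D=ac−b²=18.272778
λ₁=(c·0.135−b)/D = (83.620621·0.135−9.127782)/18.272778 = 0.118263
λ₂=(a−b·0.135)/D = (1.214882−9.127782·0.135)/18.272778 = -0.000951
w* = 0.118263·g + -0.000951·h:
  w_0 = 0.118263·1.2634 + -0.000951·21.2591 = 0.1292  (Kellogg)
  w_1 = 0.118263·3.0558 + -0.000951·23.7683 = 0.3388  (Intel)
  w_2 = 0.118263·0.9329 + -0.000951·13.2308 = 0.0977  (Walmart)
  w_3 = 0.118263·3.8757 + -0.000951·25.3625 = 0.4343  (Oracle)
Σw_i=1.0000  μᵀw=0.1350
σ²=wᵀΣw=λ₁·μ_p+λ₂ = 0.118263·0.135 + -0.000951 = 0.015015 ≈ 0.0150


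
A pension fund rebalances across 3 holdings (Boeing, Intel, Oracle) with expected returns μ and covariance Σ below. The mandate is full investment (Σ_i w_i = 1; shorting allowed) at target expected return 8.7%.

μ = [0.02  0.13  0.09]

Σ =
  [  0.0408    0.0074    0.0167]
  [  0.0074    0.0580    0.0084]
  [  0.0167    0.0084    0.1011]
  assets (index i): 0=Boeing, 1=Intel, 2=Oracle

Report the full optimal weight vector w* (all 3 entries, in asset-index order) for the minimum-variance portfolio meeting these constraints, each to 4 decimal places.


0.3248  0.4933  0.1819

p=Σ⁻¹μ = [-0.2064  2.1598  0.7449]
q=Σ⁻¹𝟙 = [19.7433  13.9298  5.4726]
a=μᵀp=0.343688  b=𝟙ᵀp=2.698274  c=𝟙ᵀq=39.145709  D=ac−b²=6.173208
λ₁=(c·0.087−b)/D = (39.145709·0.087−2.698274)/6.173208 = 0.114592
λ₂=(a−b·0.087)/D = (0.343688−2.698274·0.087)/6.173208 = 0.017647
w* = 0.114592·p + 0.017647·q:
  w_0 = 0.114592·-0.2064 + 0.017647·19.7433 = 0.3248  (Boeing)
  w_1 = 0.114592·2.1598 + 0.017647·13.9298 = 0.4933  (Intel)
  w_2 = 0.114592·0.7449 + 0.017647·5.4726 = 0.1819  (Oracle)
Σw_i=1.0000  μᵀw=0.0870
σ²=wᵀΣw=λ₁·μ_p+λ₂ = 0.114592·0.087 + 0.017647 = 0.027616 ≈ 0.0276


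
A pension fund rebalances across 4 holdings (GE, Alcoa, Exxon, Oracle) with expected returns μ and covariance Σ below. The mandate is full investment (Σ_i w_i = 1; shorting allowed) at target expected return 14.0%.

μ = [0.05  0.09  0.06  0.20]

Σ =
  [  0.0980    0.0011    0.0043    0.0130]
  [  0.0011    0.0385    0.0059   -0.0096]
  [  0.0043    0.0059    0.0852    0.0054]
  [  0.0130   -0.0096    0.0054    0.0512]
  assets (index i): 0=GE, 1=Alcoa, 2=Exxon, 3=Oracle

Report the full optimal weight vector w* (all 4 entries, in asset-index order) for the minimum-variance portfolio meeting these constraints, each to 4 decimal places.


x=Σ⁻¹μ = [-0.1429  3.4535  0.1826  4.5708]
y=Σ⁻¹𝟙 = [6.5052  30.2468  7.8742  22.7203]
a=μᵀx=1.228786  b=𝟙ᵀx=8.063991  c=𝟙ᵀy=67.346499  D=ac−b²=17.726521
λ₁=(c·0.140−b)/D = (67.346499·0.140−8.063991)/17.726521 = 0.076976
λ₂=(a−b·0.140)/D = (1.228786−8.063991·0.140)/17.726521 = 0.005632
w* = 0.076976·x + 0.005632·y:
  w_0 = 0.076976·-0.1429 + 0.005632·6.5052 = 0.0256  (GE)
  w_1 = 0.076976·3.4535 + 0.005632·30.2468 = 0.4362  (Alcoa)
  w_2 = 0.076976·0.1826 + 0.005632·7.8742 = 0.0584  (Exxon)
  w_3 = 0.076976·4.5708 + 0.005632·22.7203 = 0.4798  (Oracle)
Σw_i=1.0000  μᵀw=0.1400
σ²=wᵀΣw=λ₁·μ_p+λ₂ = 0.076976·0.140 + 0.005632 = 0.016408 ≈ 0.0164

0.0256  0.4362  0.0584  0.4798


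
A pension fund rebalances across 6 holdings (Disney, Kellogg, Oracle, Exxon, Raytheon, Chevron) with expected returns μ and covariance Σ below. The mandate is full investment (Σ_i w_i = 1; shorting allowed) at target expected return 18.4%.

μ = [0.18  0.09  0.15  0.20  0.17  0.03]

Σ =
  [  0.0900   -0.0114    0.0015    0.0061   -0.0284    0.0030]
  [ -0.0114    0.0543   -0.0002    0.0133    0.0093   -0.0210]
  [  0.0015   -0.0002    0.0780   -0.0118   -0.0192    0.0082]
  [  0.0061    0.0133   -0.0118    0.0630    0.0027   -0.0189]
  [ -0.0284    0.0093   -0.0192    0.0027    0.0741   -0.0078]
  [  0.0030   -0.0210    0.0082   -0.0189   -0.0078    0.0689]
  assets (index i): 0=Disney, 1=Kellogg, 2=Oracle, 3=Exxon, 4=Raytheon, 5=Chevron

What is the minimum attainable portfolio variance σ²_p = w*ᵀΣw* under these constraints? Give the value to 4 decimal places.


0.0148

p=Σ⁻¹μ = [3.1634  1.4391  3.2523  3.5314  4.2291  1.7967]
q=Σ⁻¹𝟙 = [19.4876  23.9404  18.7617  19.4431  24.9426  26.8863]
a=μᵀp=2.665916  b=𝟙ᵀp=17.412104  c=𝟙ᵀq=133.461677  D=ac−b²=52.616285
λ₁=(c·0.184−b)/D = (133.461677·0.184−17.412104)/52.616285 = 0.135792
λ₂=(a−b·0.184)/D = (2.665916−17.412104·0.184)/52.616285 = -0.010223
w* = 0.135792·p + -0.010223·q:
  w_0 = 0.135792·3.1634 + -0.010223·19.4876 = 0.2303  (Disney)
  w_1 = 0.135792·1.4391 + -0.010223·23.9404 = -0.0493  (Kellogg)
  w_2 = 0.135792·3.2523 + -0.010223·18.7617 = 0.2498  (Oracle)
  w_3 = 0.135792·3.5314 + -0.010223·19.4431 = 0.2808  (Exxon)
  w_4 = 0.135792·4.2291 + -0.010223·24.9426 = 0.3193  (Raytheon)
  w_5 = 0.135792·1.7967 + -0.010223·26.8863 = -0.0309  (Chevron)
Σw_i=1.0000  μᵀw=0.1840
σ²=wᵀΣw=λ₁·μ_p+λ₂ = 0.135792·0.184 + -0.010223 = 0.014762 ≈ 0.0148


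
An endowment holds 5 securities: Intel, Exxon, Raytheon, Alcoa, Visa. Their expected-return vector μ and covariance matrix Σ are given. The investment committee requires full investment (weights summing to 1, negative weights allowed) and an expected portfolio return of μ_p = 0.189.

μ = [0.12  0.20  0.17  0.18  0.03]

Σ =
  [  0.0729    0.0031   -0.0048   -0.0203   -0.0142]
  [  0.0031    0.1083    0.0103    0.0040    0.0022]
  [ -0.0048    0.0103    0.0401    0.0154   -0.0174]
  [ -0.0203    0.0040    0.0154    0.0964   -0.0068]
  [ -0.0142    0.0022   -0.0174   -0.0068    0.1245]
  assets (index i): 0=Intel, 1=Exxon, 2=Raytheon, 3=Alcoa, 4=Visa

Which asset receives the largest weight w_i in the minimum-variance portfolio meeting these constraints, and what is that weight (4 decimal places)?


p=Σ⁻¹μ = [2.5856  1.2987  4.0354  1.7960  1.1750]
q=Σ⁻¹𝟙 = [21.3908  5.2078  28.3526  11.1873  14.9534]
a=μᵀp=1.614567  b=𝟙ᵀp=10.890726  c=𝟙ᵀq=81.091979  D=ac−b²=12.320513
λ₁=(c·0.189−b)/D = (81.091979·0.189−10.890726)/12.320513 = 0.360022
λ₂=(a−b·0.189)/D = (1.614567−10.890726·0.189)/12.320513 = -0.036020
w* = 0.360022·p + -0.036020·q:
  w_0 = 0.360022·2.5856 + -0.036020·21.3908 = 0.1604  (Intel)
  w_1 = 0.360022·1.2987 + -0.036020·5.2078 = 0.2800  (Exxon)
  w_2 = 0.360022·4.0354 + -0.036020·28.3526 = 0.4316  (Raytheon)
  w_3 = 0.360022·1.7960 + -0.036020·11.1873 = 0.2436  (Alcoa)
  w_4 = 0.360022·1.1750 + -0.036020·14.9534 = -0.1156  (Visa)
Σw_i=1.0000  μᵀw=0.1890
σ²=wᵀΣw=λ₁·μ_p+λ₂ = 0.360022·0.189 + -0.036020 = 0.032025 ≈ 0.0320

Raytheon (0.4316)


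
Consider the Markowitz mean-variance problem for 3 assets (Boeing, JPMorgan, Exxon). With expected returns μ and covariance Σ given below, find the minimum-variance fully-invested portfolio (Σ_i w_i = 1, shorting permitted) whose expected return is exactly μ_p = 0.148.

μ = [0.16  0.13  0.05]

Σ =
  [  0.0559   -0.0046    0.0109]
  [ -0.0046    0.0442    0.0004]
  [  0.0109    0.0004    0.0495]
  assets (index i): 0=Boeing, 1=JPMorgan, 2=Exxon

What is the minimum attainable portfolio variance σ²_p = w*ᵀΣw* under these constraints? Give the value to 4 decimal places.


0.0239

p=Σ⁻¹μ = [3.0704  3.2579  0.3077]
q=Σ⁻¹𝟙 = [16.6976  24.2144  16.3295]
a=μᵀp=0.930172  b=𝟙ᵀp=6.635962  c=𝟙ᵀq=57.241500  D=ac−b²=9.208428
λ₁=(c·0.148−b)/D = (57.241500·0.148−6.635962)/9.208428 = 0.199359
λ₂=(a−b·0.148)/D = (0.930172−6.635962·0.148)/9.208428 = -0.005642
w* = 0.199359·p + -0.005642·q:
  w_0 = 0.199359·3.0704 + -0.005642·16.6976 = 0.5179  (Boeing)
  w_1 = 0.199359·3.2579 + -0.005642·24.2144 = 0.5129  (JPMorgan)
  w_2 = 0.199359·0.3077 + -0.005642·16.3295 = -0.0308  (Exxon)
Σw_i=1.0000  μᵀw=0.1480
σ²=wᵀΣw=λ₁·μ_p+λ₂ = 0.199359·0.148 + -0.005642 = 0.023863 ≈ 0.0239


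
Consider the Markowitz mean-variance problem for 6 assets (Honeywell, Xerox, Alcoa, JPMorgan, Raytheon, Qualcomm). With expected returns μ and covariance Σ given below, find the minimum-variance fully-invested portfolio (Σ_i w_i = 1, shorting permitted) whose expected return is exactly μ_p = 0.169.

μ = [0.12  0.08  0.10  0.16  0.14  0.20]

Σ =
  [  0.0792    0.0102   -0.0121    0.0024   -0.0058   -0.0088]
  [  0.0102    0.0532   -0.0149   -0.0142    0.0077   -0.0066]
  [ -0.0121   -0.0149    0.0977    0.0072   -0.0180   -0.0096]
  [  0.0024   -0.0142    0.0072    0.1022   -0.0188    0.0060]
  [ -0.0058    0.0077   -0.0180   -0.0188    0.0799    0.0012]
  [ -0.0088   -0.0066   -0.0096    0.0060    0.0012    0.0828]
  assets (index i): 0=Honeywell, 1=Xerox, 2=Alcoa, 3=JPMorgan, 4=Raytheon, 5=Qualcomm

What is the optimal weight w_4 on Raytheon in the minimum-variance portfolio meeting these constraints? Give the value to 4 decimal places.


x=Σ⁻¹μ = [2.0182  2.2530  2.2352  1.9841  2.6086  2.8871]
y=Σ⁻¹𝟙 = [15.3263  24.5080  19.9471  13.8993  18.7798  16.6930]
a=μᵀx=1.906021  b=𝟙ᵀx=13.986174  c=𝟙ᵀy=109.153515  D=ac−b²=12.435795
λ₁=(c·0.169−b)/D = (109.153515·0.169−13.986174)/12.435795 = 0.358704
λ₂=(a−b·0.169)/D = (1.906021−13.986174·0.169)/12.435795 = -0.036800
w* = 0.358704·x + -0.036800·y:
  w_0 = 0.358704·2.0182 + -0.036800·15.3263 = 0.1599  (Honeywell)
  w_1 = 0.358704·2.2530 + -0.036800·24.5080 = -0.0937  (Xerox)
  w_2 = 0.358704·2.2352 + -0.036800·19.9471 = 0.0677  (Alcoa)
  w_3 = 0.358704·1.9841 + -0.036800·13.8993 = 0.2002  (JPMorgan)
  w_4 = 0.358704·2.6086 + -0.036800·18.7798 = 0.2446  (Raytheon)
  w_5 = 0.358704·2.8871 + -0.036800·16.6930 = 0.4213  (Qualcomm)
Σw_i=1.0000  μᵀw=0.1690
σ²=wᵀΣw=λ₁·μ_p+λ₂ = 0.358704·0.169 + -0.036800 = 0.023821 ≈ 0.0238

0.2446


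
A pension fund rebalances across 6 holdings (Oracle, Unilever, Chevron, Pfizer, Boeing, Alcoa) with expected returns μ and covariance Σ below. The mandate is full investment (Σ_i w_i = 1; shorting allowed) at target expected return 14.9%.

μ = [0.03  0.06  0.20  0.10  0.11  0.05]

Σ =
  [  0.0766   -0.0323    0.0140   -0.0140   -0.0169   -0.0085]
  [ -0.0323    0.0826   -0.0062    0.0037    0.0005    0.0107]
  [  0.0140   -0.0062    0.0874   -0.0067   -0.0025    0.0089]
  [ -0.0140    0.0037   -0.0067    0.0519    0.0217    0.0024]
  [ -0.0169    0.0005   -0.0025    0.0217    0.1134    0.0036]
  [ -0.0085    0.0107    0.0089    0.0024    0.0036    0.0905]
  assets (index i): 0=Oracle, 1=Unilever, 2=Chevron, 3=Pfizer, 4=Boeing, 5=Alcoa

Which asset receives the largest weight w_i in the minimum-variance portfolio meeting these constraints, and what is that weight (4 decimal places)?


Chevron (0.5034)

g=Σ⁻¹μ = [1.0307  1.1841  2.3706  2.0986  0.7630  0.1902]
h=Σ⁻¹𝟙 = [27.2215  21.2233  9.6048  22.3925  8.4155  9.2240]
a=μᵀg=0.879383  b=𝟙ᵀg=7.637165  c=𝟙ᵀh=98.081712  D=ac−b²=27.925082
λ₁=(c·0.149−b)/D = (98.081712·0.149−7.637165)/27.925082 = 0.249847
λ₂=(a−b·0.149)/D = (0.879383−7.637165·0.149)/27.925082 = -0.009259
w* = 0.249847·g + -0.009259·h:
  w_0 = 0.249847·1.0307 + -0.009259·27.2215 = 0.0055  (Oracle)
  w_1 = 0.249847·1.1841 + -0.009259·21.2233 = 0.0993  (Unilever)
  w_2 = 0.249847·2.3706 + -0.009259·9.6048 = 0.5034  (Chevron)
  w_3 = 0.249847·2.0986 + -0.009259·22.3925 = 0.3170  (Pfizer)
  w_4 = 0.249847·0.7630 + -0.009259·8.4155 = 0.1127  (Boeing)
  w_5 = 0.249847·0.1902 + -0.009259·9.2240 = -0.0379  (Alcoa)
Σw_i=1.0000  μᵀw=0.1490
σ²=wᵀΣw=λ₁·μ_p+λ₂ = 0.249847·0.149 + -0.009259 = 0.027968 ≈ 0.0280


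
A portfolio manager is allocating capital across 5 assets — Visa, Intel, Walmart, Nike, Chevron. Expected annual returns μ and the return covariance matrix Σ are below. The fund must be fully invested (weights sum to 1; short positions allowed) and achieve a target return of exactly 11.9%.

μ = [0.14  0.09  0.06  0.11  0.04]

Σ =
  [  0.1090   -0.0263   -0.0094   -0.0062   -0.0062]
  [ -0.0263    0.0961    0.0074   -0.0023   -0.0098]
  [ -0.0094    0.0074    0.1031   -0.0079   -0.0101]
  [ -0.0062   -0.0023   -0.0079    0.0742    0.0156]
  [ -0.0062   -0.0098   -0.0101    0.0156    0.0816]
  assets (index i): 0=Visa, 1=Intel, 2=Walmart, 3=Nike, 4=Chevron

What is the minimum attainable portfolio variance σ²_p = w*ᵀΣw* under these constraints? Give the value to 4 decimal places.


x=Σ⁻¹μ = [1.8394  1.4762  0.8281  1.6450  0.5953]
y=Σ⁻¹𝟙 = [15.5666  15.4852  12.4433  13.5888  14.2397]
a=μᵀx=0.644822  b=𝟙ᵀx=6.383958  c=𝟙ᵀy=71.323718  D=ac−b²=5.236143
λ₁=(c·0.119−b)/D = (71.323718·0.119−6.383958)/5.236143 = 0.401739
λ₂=(a−b·0.119)/D = (0.644822−6.383958·0.119)/5.236143 = -0.021938
w* = 0.401739·x + -0.021938·y:
  w_0 = 0.401739·1.8394 + -0.021938·15.5666 = 0.3975  (Visa)
  w_1 = 0.401739·1.4762 + -0.021938·15.4852 = 0.2534  (Intel)
  w_2 = 0.401739·0.8281 + -0.021938·12.4433 = 0.0597  (Walmart)
  w_3 = 0.401739·1.6450 + -0.021938·13.5888 = 0.3627  (Nike)
  w_4 = 0.401739·0.5953 + -0.021938·14.2397 = -0.0732  (Chevron)
Σw_i=1.0000  μᵀw=0.1190
σ²=wᵀΣw=λ₁·μ_p+λ₂ = 0.401739·0.119 + -0.021938 = 0.025869 ≈ 0.0259

0.0259


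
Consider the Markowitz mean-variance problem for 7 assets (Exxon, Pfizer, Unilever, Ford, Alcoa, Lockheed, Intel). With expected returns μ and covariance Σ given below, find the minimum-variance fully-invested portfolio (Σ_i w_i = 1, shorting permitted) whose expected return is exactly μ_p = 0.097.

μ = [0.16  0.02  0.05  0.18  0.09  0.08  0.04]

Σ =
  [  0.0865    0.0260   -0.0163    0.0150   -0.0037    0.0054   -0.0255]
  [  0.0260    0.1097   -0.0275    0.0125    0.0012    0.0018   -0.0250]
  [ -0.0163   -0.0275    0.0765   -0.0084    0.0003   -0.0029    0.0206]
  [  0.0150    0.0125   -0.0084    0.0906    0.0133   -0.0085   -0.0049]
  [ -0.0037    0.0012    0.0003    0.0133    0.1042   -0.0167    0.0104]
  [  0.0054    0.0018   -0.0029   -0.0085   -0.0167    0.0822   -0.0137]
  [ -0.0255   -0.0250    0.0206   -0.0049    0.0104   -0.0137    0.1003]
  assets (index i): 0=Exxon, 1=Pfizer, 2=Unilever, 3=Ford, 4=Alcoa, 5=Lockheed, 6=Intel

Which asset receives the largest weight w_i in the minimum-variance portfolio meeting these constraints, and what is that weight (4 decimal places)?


Exxon (0.1856)

g=Σ⁻¹μ = [1.9530  -0.0579  1.0687  1.8240  0.8346  1.3842  0.8530]
h=Σ⁻¹𝟙 = [13.1958  12.3199  18.0990  9.7612  9.9232  17.1031  14.4625]
a=μᵀg=0.913037  b=𝟙ᵀg=7.859521  c=𝟙ᵀh=94.864673  D=ac−b²=24.842918
λ₁=(c·0.097−b)/D = (94.864673·0.097−7.859521)/24.842918 = 0.054034
λ₂=(a−b·0.097)/D = (0.913037−7.859521·0.097)/24.842918 = 0.006065
w* = 0.054034·g + 0.006065·h:
  w_0 = 0.054034·1.9530 + 0.006065·13.1958 = 0.1856  (Exxon)
  w_1 = 0.054034·-0.0579 + 0.006065·12.3199 = 0.0716  (Pfizer)
  w_2 = 0.054034·1.0687 + 0.006065·18.0990 = 0.1675  (Unilever)
  w_3 = 0.054034·1.8240 + 0.006065·9.7612 = 0.1578  (Ford)
  w_4 = 0.054034·0.8346 + 0.006065·9.9232 = 0.1053  (Alcoa)
  w_5 = 0.054034·1.3842 + 0.006065·17.1031 = 0.1785  (Lockheed)
  w_6 = 0.054034·0.8530 + 0.006065·14.4625 = 0.1338  (Intel)
Σw_i=1.0000  μᵀw=0.0970
σ²=wᵀΣw=λ₁·μ_p+λ₂ = 0.054034·0.097 + 0.006065 = 0.011306 ≈ 0.0113


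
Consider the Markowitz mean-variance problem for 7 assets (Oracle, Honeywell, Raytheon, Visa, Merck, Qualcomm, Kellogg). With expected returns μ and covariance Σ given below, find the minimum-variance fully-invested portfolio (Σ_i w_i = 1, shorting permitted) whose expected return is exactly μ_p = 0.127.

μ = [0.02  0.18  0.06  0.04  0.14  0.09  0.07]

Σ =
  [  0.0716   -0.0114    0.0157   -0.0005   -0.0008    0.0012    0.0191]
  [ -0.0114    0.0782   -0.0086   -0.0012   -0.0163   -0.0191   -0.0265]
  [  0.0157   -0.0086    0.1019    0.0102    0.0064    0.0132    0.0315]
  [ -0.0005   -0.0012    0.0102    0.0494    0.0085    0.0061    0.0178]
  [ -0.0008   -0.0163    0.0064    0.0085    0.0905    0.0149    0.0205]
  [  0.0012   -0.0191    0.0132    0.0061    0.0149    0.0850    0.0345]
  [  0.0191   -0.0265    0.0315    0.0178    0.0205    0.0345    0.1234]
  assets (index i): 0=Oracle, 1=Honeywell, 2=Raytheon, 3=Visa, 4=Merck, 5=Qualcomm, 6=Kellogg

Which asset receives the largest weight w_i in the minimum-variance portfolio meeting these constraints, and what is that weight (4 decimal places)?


Honeywell (0.4025)

p=Σ⁻¹μ = [0.6120  3.2456  0.3489  0.2149  1.7974  1.2296  0.4071]
q=Σ⁻¹𝟙 = [15.9567  21.6195  4.8579  16.0061  10.9148  11.9414  1.5760]
a=μᵀp=1.016776  b=𝟙ᵀp=7.855483  c=𝟙ᵀq=82.872374  D=ac−b²=22.554045
λ₁=(c·0.127−b)/D = (82.872374·0.127−7.855483)/22.554045 = 0.118352
λ₂=(a−b·0.127)/D = (1.016776−7.855483·0.127)/22.554045 = 0.000848
w* = 0.118352·p + 0.000848·q:
  w_0 = 0.118352·0.6120 + 0.000848·15.9567 = 0.0860  (Oracle)
  w_1 = 0.118352·3.2456 + 0.000848·21.6195 = 0.4025  (Honeywell)
  w_2 = 0.118352·0.3489 + 0.000848·4.8579 = 0.0454  (Raytheon)
  w_3 = 0.118352·0.2149 + 0.000848·16.0061 = 0.0390  (Visa)
  w_4 = 0.118352·1.7974 + 0.000848·10.9148 = 0.2220  (Merck)
  w_5 = 0.118352·1.2296 + 0.000848·11.9414 = 0.1556  (Qualcomm)
  w_6 = 0.118352·0.4071 + 0.000848·1.5760 = 0.0495  (Kellogg)
Σw_i=1.0000  μᵀw=0.1270
σ²=wᵀΣw=λ₁·μ_p+λ₂ = 0.118352·0.127 + 0.000848 = 0.015879 ≈ 0.0159


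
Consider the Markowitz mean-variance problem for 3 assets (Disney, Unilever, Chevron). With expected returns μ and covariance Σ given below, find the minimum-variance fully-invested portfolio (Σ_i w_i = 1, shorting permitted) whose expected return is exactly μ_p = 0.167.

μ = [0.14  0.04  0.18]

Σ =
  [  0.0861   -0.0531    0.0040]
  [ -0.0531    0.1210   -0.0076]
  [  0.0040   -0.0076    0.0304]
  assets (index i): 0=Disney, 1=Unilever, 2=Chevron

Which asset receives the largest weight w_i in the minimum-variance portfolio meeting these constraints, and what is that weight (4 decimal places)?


Chevron (0.7904)

g=Σ⁻¹μ = [2.4449  1.7832  6.0452]
h=Σ⁻¹𝟙 = [22.5417  20.3562  35.0178]
a=μᵀg=1.501746  b=𝟙ᵀg=10.273290  c=𝟙ᵀh=77.915718  D=ac−b²=11.469097
λ₁=(c·0.167−b)/D = (77.915718·0.167−10.273290)/11.469097 = 0.238784
λ₂=(a−b·0.167)/D = (1.501746−10.273290·0.167)/11.469097 = -0.018650
w* = 0.238784·g + -0.018650·h:
  w_0 = 0.238784·2.4449 + -0.018650·22.5417 = 0.1634  (Disney)
  w_1 = 0.238784·1.7832 + -0.018650·20.3562 = 0.0462  (Unilever)
  w_2 = 0.238784·6.0452 + -0.018650·35.0178 = 0.7904  (Chevron)
Σw_i=1.0000  μᵀw=0.1670
σ²=wᵀΣw=λ₁·μ_p+λ₂ = 0.238784·0.167 + -0.018650 = 0.021227 ≈ 0.0212


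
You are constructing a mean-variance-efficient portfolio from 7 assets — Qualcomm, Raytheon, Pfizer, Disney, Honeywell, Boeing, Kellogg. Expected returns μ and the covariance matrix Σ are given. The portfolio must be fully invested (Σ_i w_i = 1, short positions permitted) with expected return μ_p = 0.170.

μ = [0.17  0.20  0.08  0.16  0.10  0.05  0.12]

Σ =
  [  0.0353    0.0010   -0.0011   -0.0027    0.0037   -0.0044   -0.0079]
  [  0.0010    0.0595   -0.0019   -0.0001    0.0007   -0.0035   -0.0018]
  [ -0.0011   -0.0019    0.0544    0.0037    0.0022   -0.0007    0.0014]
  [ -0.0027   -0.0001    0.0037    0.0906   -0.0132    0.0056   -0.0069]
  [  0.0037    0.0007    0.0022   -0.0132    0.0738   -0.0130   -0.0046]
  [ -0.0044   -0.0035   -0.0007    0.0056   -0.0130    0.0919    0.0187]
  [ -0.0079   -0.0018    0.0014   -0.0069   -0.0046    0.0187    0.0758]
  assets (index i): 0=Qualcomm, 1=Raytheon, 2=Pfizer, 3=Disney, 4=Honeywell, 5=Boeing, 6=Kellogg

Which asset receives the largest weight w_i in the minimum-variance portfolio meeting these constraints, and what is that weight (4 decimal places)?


Qualcomm (0.3907)

p=Σ⁻¹μ = [5.3613  3.4053  1.4234  2.2591  1.6612  0.5573  2.3654]
q=Σ⁻¹𝟙 = [32.7626  17.8140  17.7476  14.2794  16.7940  11.4747  16.1906]
a=μᵀp=2.545637  b=𝟙ᵀp=17.032961  c=𝟙ᵀq=127.062885  D=ac−b²=33.334248
λ₁=(c·0.170−b)/D = (127.062885·0.170−17.032961)/33.334248 = 0.137028
λ₂=(a−b·0.170)/D = (2.545637−17.032961·0.170)/33.334248 = -0.010499
w* = 0.137028·p + -0.010499·q:
  w_0 = 0.137028·5.3613 + -0.010499·32.7626 = 0.3907  (Qualcomm)
  w_1 = 0.137028·3.4053 + -0.010499·17.8140 = 0.2796  (Raytheon)
  w_2 = 0.137028·1.4234 + -0.010499·17.7476 = 0.0087  (Pfizer)
  w_3 = 0.137028·2.2591 + -0.010499·14.2794 = 0.1596  (Disney)
  w_4 = 0.137028·1.6612 + -0.010499·16.7940 = 0.0513  (Honeywell)
  w_5 = 0.137028·0.5573 + -0.010499·11.4747 = -0.0441  (Boeing)
  w_6 = 0.137028·2.3654 + -0.010499·16.1906 = 0.1541  (Kellogg)
Σw_i=1.0000  μᵀw=0.1700
σ²=wᵀΣw=λ₁·μ_p+λ₂ = 0.137028·0.170 + -0.010499 = 0.012796 ≈ 0.0128


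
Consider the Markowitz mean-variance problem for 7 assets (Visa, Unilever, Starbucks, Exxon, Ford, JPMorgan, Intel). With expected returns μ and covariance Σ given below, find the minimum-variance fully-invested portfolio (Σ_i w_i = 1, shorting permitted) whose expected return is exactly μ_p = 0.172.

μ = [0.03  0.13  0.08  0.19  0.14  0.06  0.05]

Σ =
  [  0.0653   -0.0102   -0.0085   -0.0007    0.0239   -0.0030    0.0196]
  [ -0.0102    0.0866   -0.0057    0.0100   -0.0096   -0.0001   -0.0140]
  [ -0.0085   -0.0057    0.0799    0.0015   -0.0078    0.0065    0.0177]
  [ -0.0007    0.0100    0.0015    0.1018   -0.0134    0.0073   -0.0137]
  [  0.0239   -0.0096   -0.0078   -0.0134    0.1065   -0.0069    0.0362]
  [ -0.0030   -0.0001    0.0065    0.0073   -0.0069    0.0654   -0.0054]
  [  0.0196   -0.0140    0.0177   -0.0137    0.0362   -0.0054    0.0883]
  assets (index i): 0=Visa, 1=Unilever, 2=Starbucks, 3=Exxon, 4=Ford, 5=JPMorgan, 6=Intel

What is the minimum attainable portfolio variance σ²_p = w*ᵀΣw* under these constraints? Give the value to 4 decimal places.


x=Σ⁻¹μ = [0.2388  1.6079  1.1720  1.8850  1.7236  0.7997  0.1680]
y=Σ⁻¹𝟙 = [15.1763  15.1515  13.1159  9.1416  8.1515  15.1016  6.7295]
a=μᵀx=0.965781  b=𝟙ᵀx=7.594944  c=𝟙ᵀy=82.567937  D=ac−b²=22.059397
λ₁=(c·0.172−b)/D = (82.567937·0.172−7.594944)/22.059397 = 0.299498
λ₂=(a−b·0.172)/D = (0.965781−7.594944·0.172)/22.059397 = -0.015438
w* = 0.299498·x + -0.015438·y:
  w_0 = 0.299498·0.2388 + -0.015438·15.1763 = -0.1628  (Visa)
  w_1 = 0.299498·1.6079 + -0.015438·15.1515 = 0.2477  (Unilever)
  w_2 = 0.299498·1.1720 + -0.015438·13.1159 = 0.1485  (Starbucks)
  w_3 = 0.299498·1.8850 + -0.015438·9.1416 = 0.4234  (Exxon)
  w_4 = 0.299498·1.7236 + -0.015438·8.1515 = 0.3904  (Ford)
  w_5 = 0.299498·0.7997 + -0.015438·15.1016 = 0.0064  (JPMorgan)
  w_6 = 0.299498·0.1680 + -0.015438·6.7295 = -0.0536  (Intel)
Σw_i=1.0000  μᵀw=0.1720
σ²=wᵀΣw=λ₁·μ_p+λ₂ = 0.299498·0.172 + -0.015438 = 0.036076 ≈ 0.0361

0.0361


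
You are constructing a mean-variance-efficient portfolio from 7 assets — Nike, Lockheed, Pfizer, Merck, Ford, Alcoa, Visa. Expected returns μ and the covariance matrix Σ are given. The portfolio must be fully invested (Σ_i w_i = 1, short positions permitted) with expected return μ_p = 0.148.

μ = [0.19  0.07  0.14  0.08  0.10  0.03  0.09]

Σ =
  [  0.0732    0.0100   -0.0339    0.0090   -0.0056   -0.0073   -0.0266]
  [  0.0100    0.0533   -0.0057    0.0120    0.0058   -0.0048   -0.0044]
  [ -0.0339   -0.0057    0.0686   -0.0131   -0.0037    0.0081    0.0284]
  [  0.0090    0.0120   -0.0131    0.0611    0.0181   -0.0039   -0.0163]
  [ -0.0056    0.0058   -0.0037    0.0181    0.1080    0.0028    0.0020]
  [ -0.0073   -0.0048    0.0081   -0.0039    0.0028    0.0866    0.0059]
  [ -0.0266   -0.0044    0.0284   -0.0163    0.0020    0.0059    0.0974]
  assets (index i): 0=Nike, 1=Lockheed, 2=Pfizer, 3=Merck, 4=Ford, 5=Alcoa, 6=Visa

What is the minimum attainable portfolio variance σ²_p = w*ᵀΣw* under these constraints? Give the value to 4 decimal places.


x=Σ⁻¹μ = [4.8861  0.5495  4.2813  1.4480  1.0222  0.3363  1.2359]
y=Σ⁻¹𝟙 = [28.4985  13.7236  26.7565  17.1819  7.4912  11.8623  12.8712]
a=μᵀx=1.905583  b=𝟙ᵀx=13.759233  c=𝟙ᵀy=118.385258  D=ac−b²=36.276486
λ₁=(c·0.148−b)/D = (118.385258·0.148−13.759233)/36.276486 = 0.103698
λ₂=(a−b·0.148)/D = (1.905583−13.759233·0.148)/36.276486 = -0.003605
w* = 0.103698·x + -0.003605·y:
  w_0 = 0.103698·4.8861 + -0.003605·28.4985 = 0.4039  (Nike)
  w_1 = 0.103698·0.5495 + -0.003605·13.7236 = 0.0075  (Lockheed)
  w_2 = 0.103698·4.2813 + -0.003605·26.7565 = 0.3475  (Pfizer)
  w_3 = 0.103698·1.4480 + -0.003605·17.1819 = 0.0882  (Merck)
  w_4 = 0.103698·1.0222 + -0.003605·7.4912 = 0.0790  (Ford)
  w_5 = 0.103698·0.3363 + -0.003605·11.8623 = -0.0079  (Alcoa)
  w_6 = 0.103698·1.2359 + -0.003605·12.8712 = 0.0818  (Visa)
Σw_i=1.0000  μᵀw=0.1480
σ²=wᵀΣw=λ₁·μ_p+λ₂ = 0.103698·0.148 + -0.003605 = 0.011742 ≈ 0.0117

0.0117


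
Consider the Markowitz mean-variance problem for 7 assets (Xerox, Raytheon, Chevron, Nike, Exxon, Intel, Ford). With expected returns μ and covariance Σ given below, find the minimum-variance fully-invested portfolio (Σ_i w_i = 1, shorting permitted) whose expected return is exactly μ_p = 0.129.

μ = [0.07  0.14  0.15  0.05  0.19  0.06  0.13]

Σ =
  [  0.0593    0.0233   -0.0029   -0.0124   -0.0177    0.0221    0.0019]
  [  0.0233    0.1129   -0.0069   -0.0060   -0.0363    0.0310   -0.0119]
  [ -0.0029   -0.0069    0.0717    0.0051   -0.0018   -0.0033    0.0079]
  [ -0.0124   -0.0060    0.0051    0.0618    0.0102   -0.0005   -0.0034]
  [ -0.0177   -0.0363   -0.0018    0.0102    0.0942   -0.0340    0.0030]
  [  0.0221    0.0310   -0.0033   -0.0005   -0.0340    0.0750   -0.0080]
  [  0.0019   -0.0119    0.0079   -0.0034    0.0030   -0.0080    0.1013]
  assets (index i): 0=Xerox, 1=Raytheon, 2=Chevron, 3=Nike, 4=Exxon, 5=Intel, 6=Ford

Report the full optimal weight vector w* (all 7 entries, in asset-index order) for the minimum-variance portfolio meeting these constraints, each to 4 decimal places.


x=Σ⁻¹μ = [1.0469  2.0505  2.2987  0.5413  3.4763  1.4694  1.3565]
y=Σ⁻¹𝟙 = [17.0973  10.9883  14.5839  16.5975  21.8114  15.5503  10.8437]
a=μᵀx=1.657220  b=𝟙ᵀx=12.239501  c=𝟙ᵀy=107.472448  D=ac−b²=28.300099
λ₁=(c·0.129−b)/D = (107.472448·0.129−12.239501)/28.300099 = 0.057401
λ₂=(a−b·0.129)/D = (1.657220−12.239501·0.129)/28.300099 = 0.002768
w* = 0.057401·x + 0.002768·y:
  w_0 = 0.057401·1.0469 + 0.002768·17.0973 = 0.1074  (Xerox)
  w_1 = 0.057401·2.0505 + 0.002768·10.9883 = 0.1481  (Raytheon)
  w_2 = 0.057401·2.2987 + 0.002768·14.5839 = 0.1723  (Chevron)
  w_3 = 0.057401·0.5413 + 0.002768·16.5975 = 0.0770  (Nike)
  w_4 = 0.057401·3.4763 + 0.002768·21.8114 = 0.2599  (Exxon)
  w_5 = 0.057401·1.4694 + 0.002768·15.5503 = 0.1274  (Intel)
  w_6 = 0.057401·1.3565 + 0.002768·10.8437 = 0.1079  (Ford)
Σw_i=1.0000  μᵀw=0.1290
σ²=wᵀΣw=λ₁·μ_p+λ₂ = 0.057401·0.129 + 0.002768 = 0.010172 ≈ 0.0102

0.1074  0.1481  0.1723  0.0770  0.2599  0.1274  0.1079
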